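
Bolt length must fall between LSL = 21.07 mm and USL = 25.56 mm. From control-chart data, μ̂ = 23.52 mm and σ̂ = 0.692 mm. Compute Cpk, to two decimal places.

0.98

Cpu = (USL − μ̂) / (3σ̂) = (25.56 − 23.52) / (3 × 0.692) = 0.9827; Cpl = (μ̂ − LSL) / (3σ̂) = (23.52 − 21.07) / (3 × 0.692) = 1.1802; Cpk = min(Cpu, Cpl) = 0.9827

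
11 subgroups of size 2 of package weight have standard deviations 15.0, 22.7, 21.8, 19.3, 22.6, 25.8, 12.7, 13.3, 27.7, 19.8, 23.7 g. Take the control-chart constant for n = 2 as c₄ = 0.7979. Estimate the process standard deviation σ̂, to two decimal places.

25.57

s̄ = (15.0 + 22.7 + 21.8 + 19.3 + 22.6 + 25.8 + 12.7 + 13.3 + 27.7 + 19.8 + 23.7) / 11 = 20.4000
σ̂ = s̄ / c₄ = 20.4000 / 0.7979 = 25.5671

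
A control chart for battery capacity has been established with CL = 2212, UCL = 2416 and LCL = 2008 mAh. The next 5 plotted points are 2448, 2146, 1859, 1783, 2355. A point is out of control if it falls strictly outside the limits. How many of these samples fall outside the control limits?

Compare each point to [2008, 2416]: sample 1 = 2448 > UCL; sample 3 = 1859 < LCL; sample 4 = 1783 < LCL.

3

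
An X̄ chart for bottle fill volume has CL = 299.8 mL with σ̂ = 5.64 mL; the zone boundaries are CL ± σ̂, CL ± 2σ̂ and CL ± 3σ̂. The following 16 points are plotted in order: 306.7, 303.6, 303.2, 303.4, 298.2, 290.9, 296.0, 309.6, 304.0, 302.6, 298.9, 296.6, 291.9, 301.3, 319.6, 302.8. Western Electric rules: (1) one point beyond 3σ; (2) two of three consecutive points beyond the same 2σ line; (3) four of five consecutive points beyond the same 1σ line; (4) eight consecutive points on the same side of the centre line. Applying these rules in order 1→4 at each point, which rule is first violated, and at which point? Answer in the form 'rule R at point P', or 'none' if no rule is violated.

Zone of each point (C = within 1σ̂, B = 1σ̂–2σ̂, A = 2σ̂–3σ̂, * = beyond 3σ̂; sign = side of CL): 1:+B, 2:+C, 3:+C, 4:+C, 5:-C, 6:-B, 7:-C, 8:+B, 9:+C, 10:+C, 11:-C, 12:-C, 13:-B, 14:+C, 15:+*, 16:+C
Rule 1 (one point beyond the 3σ limits) is satisfied at point 15.

rule 1 at point 15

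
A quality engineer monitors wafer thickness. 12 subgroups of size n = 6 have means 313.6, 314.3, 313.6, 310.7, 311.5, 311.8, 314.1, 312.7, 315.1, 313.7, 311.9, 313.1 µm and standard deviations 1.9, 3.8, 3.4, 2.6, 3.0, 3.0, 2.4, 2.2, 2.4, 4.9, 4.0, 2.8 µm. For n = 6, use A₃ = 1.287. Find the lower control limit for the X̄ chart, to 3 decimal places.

309.104

X̄̄ = (313.6 + 314.3 + 313.6 + 310.7 + 311.5 + 311.8 + 314.1 + 312.7 + 315.1 + 313.7 + 311.9 + 313.1) / 12 = 313.0083
s̄ = (1.9 + 3.8 + 3.4 + 2.6 + 3.0 + 3.0 + 2.4 + 2.2 + 2.4 + 4.9 + 4.0 + 2.8) / 12 = 3.0333
LCL = X̄̄ − A₃·s̄ = 313.0083 − 1.287 × 3.0333 = 309.1044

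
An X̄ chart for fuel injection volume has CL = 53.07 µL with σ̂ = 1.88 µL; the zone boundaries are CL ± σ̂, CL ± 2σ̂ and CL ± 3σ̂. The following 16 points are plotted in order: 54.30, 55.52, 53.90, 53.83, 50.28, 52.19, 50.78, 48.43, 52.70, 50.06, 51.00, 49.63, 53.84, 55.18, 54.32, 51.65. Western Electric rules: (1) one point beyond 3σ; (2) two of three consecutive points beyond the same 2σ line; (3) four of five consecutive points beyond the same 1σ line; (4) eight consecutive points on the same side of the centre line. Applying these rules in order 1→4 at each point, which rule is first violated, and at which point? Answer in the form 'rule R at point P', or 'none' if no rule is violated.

rule 3 at point 11

Zone of each point (C = within 1σ̂, B = 1σ̂–2σ̂, A = 2σ̂–3σ̂, * = beyond 3σ̂; sign = side of CL): 1:+C, 2:+B, 3:+C, 4:+C, 5:-B, 6:-C, 7:-B, 8:-A, 9:-C, 10:-B, 11:-B, 12:-B, 13:+C, 14:+B, 15:+C, 16:-C
Rule 3 (four of five consecutive points beyond the same 1σ limit) is satisfied at point 11.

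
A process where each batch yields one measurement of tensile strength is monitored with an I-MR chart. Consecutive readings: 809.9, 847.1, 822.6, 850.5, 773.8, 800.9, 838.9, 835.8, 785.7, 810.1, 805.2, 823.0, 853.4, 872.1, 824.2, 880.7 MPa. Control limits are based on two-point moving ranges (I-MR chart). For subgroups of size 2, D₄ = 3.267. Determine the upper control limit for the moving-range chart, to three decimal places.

105.677

Moving ranges: 37.2, 24.5, 27.9, 76.7, 27.1, 38.0, 3.1, 50.1, 24.4, 4.9, 17.8, 30.4, 18.7, 47.9, 56.5; M̄R̄ = 485.2000 / 15 = 32.3467
UCL_MR = D₄·M̄R̄ = 3.267 × 32.3467 = 105.6766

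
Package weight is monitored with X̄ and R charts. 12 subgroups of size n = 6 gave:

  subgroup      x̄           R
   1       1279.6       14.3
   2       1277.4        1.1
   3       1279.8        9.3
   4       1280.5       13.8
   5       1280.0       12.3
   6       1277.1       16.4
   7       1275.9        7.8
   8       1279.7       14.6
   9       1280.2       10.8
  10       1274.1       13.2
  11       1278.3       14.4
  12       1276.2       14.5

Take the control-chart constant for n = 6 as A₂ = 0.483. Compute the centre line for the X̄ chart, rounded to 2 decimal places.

1278.23

X̄̄ = (1279.6 + 1277.4 + 1279.8 + 1280.5 + 1280.0 + 1277.1 + 1275.9 + 1279.7 + 1280.2 + 1274.1 + 1278.3 + 1276.2) / 12 = 15338.8000 / 12 = 1278.2333
CL = X̄̄ = 1278.2333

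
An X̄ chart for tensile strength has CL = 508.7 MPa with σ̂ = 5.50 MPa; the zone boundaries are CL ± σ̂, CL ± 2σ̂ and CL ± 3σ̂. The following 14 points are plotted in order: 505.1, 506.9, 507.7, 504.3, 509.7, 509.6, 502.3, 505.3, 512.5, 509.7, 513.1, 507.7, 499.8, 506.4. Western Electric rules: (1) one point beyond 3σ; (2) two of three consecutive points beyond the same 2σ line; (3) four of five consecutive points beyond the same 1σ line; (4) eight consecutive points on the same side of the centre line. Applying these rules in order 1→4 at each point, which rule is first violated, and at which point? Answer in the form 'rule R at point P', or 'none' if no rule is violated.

Zone of each point (C = within 1σ̂, B = 1σ̂–2σ̂, A = 2σ̂–3σ̂, * = beyond 3σ̂; sign = side of CL): 1:-C, 2:-C, 3:-C, 4:-C, 5:+C, 6:+C, 7:-B, 8:-C, 9:+C, 10:+C, 11:+C, 12:-C, 13:-B, 14:-C
No rule fires across all 14 points.

none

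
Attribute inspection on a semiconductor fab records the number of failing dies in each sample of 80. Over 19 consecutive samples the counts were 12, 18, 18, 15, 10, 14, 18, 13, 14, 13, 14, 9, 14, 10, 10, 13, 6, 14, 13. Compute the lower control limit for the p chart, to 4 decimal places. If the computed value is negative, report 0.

p̄ = Σdᵢ / (k·n) = 248 / (19 × 80) = 0.16316
LCL = p̄ − 3·√(p̄(1−p̄)/n) = 0.16316 − 3 × 0.04131 = 0.03922

0.0392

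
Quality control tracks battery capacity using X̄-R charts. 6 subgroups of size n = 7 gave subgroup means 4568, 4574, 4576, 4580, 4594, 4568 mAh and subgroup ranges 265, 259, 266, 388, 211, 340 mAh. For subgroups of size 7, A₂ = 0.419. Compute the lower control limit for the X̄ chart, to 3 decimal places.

X̄̄ = (4568 + 4574 + 4576 + 4580 + 4594 + 4568) / 6 = 27460.0000 / 6 = 4576.6667
R̄ = (265 + 259 + 266 + 388 + 211 + 340) / 6 = 1729.0000 / 6 = 288.1667
LCL = X̄̄ − A₂·R̄ = 4576.6667 − 0.419 × 288.1667 = 4455.9248

4455.925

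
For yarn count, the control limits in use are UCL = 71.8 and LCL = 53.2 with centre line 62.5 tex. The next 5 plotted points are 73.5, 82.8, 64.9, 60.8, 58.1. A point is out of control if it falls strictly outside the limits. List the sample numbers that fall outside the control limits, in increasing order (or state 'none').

1, 2

Compare each point to [53.2, 71.8]: sample 1 = 73.5 > UCL; sample 2 = 82.8 > UCL.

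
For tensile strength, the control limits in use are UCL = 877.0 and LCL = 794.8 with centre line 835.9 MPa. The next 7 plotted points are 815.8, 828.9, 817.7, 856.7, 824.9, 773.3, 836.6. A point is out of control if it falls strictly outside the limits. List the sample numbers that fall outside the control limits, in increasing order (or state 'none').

6

Compare each point to [794.8, 877.0]: sample 6 = 773.3 < LCL.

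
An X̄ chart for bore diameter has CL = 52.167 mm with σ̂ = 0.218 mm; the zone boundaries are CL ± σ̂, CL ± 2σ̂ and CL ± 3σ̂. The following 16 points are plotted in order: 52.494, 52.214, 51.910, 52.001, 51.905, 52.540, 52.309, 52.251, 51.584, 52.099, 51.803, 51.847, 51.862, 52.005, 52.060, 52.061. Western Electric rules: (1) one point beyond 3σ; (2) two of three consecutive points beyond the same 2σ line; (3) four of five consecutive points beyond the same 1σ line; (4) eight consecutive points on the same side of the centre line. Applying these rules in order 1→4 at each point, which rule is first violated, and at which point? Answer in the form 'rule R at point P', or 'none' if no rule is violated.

Zone of each point (C = within 1σ̂, B = 1σ̂–2σ̂, A = 2σ̂–3σ̂, * = beyond 3σ̂; sign = side of CL): 1:+B, 2:+C, 3:-B, 4:-C, 5:-B, 6:+B, 7:+C, 8:+C, 9:-A, 10:-C, 11:-B, 12:-B, 13:-B, 14:-C, 15:-C, 16:-C
Rule 3 (four of five consecutive points beyond the same 1σ limit) is satisfied at point 13.

rule 3 at point 13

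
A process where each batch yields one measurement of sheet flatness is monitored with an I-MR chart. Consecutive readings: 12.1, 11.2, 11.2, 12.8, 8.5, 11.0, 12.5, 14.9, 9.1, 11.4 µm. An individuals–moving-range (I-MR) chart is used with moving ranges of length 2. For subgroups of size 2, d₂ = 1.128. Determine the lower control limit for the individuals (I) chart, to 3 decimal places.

5.176

X̄ = (12.1 + 11.2 + 11.2 + 12.8 + 8.5 + 11.0 + 12.5 + 14.9 + 9.1 + 11.4) / 10 = 11.4700
Moving ranges: 0.9, 0.0, 1.6, 4.3, 2.5, 1.5, 2.4, 5.8, 2.3; M̄R̄ = 21.3000 / 9 = 2.3667
LCL = X̄ − 3·M̄R̄/d₂ = 11.4700 − 3 × 2.3667 / 1.128 = 5.1757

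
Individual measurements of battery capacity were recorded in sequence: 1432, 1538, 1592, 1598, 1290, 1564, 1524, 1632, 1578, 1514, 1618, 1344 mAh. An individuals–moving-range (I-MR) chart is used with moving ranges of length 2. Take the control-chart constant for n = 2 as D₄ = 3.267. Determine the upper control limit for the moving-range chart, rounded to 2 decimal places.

413.42

Moving ranges: 106, 54, 6, 308, 274, 40, 108, 54, 64, 104, 274; M̄R̄ = 1392.0000 / 11 = 126.5455
UCL_MR = D₄·M̄R̄ = 3.267 × 126.5455 = 413.4240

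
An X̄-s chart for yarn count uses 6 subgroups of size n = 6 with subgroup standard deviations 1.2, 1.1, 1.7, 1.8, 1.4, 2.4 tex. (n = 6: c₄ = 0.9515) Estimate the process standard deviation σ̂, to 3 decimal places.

1.682

s̄ = (1.2 + 1.1 + 1.7 + 1.8 + 1.4 + 2.4) / 6 = 1.6000
σ̂ = s̄ / c₄ = 1.6000 / 0.9515 = 1.6816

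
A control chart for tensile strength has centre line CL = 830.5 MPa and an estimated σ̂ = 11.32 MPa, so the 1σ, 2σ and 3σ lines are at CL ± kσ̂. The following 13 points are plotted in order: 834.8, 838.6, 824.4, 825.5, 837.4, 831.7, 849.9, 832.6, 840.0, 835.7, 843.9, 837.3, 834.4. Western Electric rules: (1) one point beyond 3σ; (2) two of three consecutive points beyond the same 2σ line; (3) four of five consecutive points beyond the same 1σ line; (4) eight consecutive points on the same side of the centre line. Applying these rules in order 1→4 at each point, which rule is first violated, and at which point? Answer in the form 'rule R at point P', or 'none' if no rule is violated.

rule 4 at point 12

Zone of each point (C = within 1σ̂, B = 1σ̂–2σ̂, A = 2σ̂–3σ̂, * = beyond 3σ̂; sign = side of CL): 1:+C, 2:+C, 3:-C, 4:-C, 5:+C, 6:+C, 7:+B, 8:+C, 9:+C, 10:+C, 11:+B, 12:+C, 13:+C
Rule 4 (eight consecutive points on the same side of the centre line) is satisfied at point 12.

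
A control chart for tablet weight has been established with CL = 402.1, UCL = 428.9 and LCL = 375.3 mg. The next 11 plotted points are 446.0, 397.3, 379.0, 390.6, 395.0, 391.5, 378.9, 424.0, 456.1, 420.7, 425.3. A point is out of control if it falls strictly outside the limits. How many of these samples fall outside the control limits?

Compare each point to [375.3, 428.9]: sample 1 = 446.0 > UCL; sample 9 = 456.1 > UCL.

2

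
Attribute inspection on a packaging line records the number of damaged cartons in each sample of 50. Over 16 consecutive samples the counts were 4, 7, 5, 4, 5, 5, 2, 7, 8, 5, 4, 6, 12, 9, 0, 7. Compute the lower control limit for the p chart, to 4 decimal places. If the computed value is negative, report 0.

0.0000

p̄ = Σdᵢ / (k·n) = 90 / (16 × 50) = 0.11250
LCL = p̄ − 3·√(p̄(1−p̄)/n) = 0.11250 − 3 × 0.04469 = -0.02156 → 0 (negative, so LCL = 0)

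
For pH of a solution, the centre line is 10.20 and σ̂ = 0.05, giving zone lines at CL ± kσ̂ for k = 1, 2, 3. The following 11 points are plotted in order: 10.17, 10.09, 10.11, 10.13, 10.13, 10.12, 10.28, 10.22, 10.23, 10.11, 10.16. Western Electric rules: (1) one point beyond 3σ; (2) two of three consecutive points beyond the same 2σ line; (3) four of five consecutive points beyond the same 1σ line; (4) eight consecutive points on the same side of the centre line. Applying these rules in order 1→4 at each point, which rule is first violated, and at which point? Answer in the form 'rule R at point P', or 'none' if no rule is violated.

rule 3 at point 5

Zone of each point (C = within 1σ̂, B = 1σ̂–2σ̂, A = 2σ̂–3σ̂, * = beyond 3σ̂; sign = side of CL): 1:-C, 2:-A, 3:-B, 4:-B, 5:-B, 6:-B, 7:+B, 8:+C, 9:+C, 10:-B, 11:-C
Rule 3 (four of five consecutive points beyond the same 1σ limit) is satisfied at point 5.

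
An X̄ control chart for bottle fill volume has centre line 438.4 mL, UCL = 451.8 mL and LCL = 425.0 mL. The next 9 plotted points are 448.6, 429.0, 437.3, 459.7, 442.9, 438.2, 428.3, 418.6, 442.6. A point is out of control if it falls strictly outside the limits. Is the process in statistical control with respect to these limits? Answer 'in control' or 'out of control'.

out of control

Compare each point to [425.0, 451.8]: sample 4 = 459.7 > UCL; sample 8 = 418.6 < LCL.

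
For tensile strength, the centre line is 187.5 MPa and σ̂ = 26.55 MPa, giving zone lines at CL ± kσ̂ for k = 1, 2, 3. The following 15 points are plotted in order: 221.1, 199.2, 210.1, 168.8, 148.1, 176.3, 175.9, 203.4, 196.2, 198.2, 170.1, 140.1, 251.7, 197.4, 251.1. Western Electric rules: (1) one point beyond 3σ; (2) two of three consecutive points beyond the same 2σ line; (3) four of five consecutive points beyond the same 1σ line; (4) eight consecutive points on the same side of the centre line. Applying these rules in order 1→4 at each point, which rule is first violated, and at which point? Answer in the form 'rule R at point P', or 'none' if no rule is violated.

rule 2 at point 15

Zone of each point (C = within 1σ̂, B = 1σ̂–2σ̂, A = 2σ̂–3σ̂, * = beyond 3σ̂; sign = side of CL): 1:+B, 2:+C, 3:+C, 4:-C, 5:-B, 6:-C, 7:-C, 8:+C, 9:+C, 10:+C, 11:-C, 12:-B, 13:+A, 14:+C, 15:+A
Rule 2 (two of three consecutive points beyond the same 2σ limit) is satisfied at point 15.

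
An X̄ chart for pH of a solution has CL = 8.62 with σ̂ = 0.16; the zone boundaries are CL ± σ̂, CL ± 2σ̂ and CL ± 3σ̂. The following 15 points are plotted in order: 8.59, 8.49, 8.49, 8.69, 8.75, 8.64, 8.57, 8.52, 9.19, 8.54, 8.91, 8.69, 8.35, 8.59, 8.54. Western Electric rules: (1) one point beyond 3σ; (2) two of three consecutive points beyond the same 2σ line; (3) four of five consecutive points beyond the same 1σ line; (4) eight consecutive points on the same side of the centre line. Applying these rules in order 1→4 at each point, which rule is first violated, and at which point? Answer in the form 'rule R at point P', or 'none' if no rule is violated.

rule 1 at point 9

Zone of each point (C = within 1σ̂, B = 1σ̂–2σ̂, A = 2σ̂–3σ̂, * = beyond 3σ̂; sign = side of CL): 1:-C, 2:-C, 3:-C, 4:+C, 5:+C, 6:+C, 7:-C, 8:-C, 9:+*, 10:-C, 11:+B, 12:+C, 13:-B, 14:-C, 15:-C
Rule 1 (one point beyond the 3σ limits) is satisfied at point 9.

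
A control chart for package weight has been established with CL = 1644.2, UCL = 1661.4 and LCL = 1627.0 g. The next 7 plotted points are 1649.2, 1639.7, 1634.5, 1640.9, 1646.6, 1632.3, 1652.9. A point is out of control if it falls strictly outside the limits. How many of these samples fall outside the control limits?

0

All 7 points lie within [1627.0, 1661.4].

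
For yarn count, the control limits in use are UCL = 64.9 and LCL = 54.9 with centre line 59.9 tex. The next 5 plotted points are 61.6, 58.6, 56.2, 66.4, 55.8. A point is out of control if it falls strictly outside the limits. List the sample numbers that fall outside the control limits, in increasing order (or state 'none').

Compare each point to [54.9, 64.9]: sample 4 = 66.4 > UCL.

4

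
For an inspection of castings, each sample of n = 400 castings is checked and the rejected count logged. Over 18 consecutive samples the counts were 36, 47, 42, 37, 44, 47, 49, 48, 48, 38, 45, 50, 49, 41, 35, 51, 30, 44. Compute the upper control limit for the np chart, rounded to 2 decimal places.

62.05

p̄ = Σdᵢ / (k·n) = 781 / (18 × 400) = 0.10847
UCL = np̄ + 3·√(np̄(1−p̄)) = 43.3889 + 3 × √(43.3889×0.89153) = 43.3889 + 3 × 6.2195 = 62.0474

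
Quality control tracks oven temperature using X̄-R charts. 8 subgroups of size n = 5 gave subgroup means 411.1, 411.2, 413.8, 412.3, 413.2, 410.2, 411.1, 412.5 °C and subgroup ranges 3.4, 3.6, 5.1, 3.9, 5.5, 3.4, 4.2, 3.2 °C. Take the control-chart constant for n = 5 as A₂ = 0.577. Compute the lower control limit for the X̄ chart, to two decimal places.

409.60

X̄̄ = (411.1 + 411.2 + 413.8 + 412.3 + 413.2 + 410.2 + 411.1 + 412.5) / 8 = 3295.4000 / 8 = 411.9250
R̄ = (3.4 + 3.6 + 5.1 + 3.9 + 5.5 + 3.4 + 4.2 + 3.2) / 8 = 32.3000 / 8 = 4.0375
LCL = X̄̄ − A₂·R̄ = 411.9250 − 0.577 × 4.0375 = 409.5954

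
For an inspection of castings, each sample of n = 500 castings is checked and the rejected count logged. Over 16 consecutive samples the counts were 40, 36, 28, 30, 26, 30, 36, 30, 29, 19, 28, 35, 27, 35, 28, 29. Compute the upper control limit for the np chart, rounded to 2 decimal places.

46.40

p̄ = Σdᵢ / (k·n) = 486 / (16 × 500) = 0.06075
UCL = np̄ + 3·√(np̄(1−p̄)) = 30.3750 + 3 × √(30.3750×0.93925) = 30.3750 + 3 × 5.3413 = 46.3990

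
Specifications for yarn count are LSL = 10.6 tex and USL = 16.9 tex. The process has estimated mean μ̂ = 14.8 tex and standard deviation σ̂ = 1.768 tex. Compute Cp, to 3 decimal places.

Cp = (USL − LSL) / (6σ̂) = (16.9 − 10.6) / (6 × 1.768) = 6.3000 / 10.6080 = 0.5939

0.594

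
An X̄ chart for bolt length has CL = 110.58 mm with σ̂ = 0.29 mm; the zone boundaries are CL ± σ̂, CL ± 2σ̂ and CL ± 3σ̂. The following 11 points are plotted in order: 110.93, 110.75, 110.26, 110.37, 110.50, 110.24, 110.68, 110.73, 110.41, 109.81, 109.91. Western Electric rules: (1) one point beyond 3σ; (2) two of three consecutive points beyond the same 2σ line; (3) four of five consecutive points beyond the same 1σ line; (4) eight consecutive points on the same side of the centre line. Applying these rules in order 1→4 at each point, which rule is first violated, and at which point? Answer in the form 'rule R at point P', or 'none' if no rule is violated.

Zone of each point (C = within 1σ̂, B = 1σ̂–2σ̂, A = 2σ̂–3σ̂, * = beyond 3σ̂; sign = side of CL): 1:+B, 2:+C, 3:-B, 4:-C, 5:-C, 6:-B, 7:+C, 8:+C, 9:-C, 10:-A, 11:-A
Rule 2 (two of three consecutive points beyond the same 2σ limit) is satisfied at point 11.

rule 2 at point 11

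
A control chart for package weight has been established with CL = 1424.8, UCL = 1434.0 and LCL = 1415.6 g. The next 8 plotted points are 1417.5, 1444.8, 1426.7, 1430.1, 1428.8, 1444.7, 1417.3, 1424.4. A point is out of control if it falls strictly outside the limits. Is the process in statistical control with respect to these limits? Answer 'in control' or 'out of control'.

out of control

Compare each point to [1415.6, 1434.0]: sample 2 = 1444.8 > UCL; sample 6 = 1444.7 > UCL.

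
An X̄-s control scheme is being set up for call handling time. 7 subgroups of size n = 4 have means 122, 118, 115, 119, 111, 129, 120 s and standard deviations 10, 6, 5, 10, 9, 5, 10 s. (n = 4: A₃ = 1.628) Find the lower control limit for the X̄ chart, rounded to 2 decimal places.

X̄̄ = (122 + 118 + 115 + 119 + 111 + 129 + 120) / 7 = 119.1429
s̄ = (10 + 6 + 5 + 10 + 9 + 5 + 10) / 7 = 7.8571
LCL = X̄̄ − A₃·s̄ = 119.1429 − 1.628 × 7.8571 = 106.3514

106.35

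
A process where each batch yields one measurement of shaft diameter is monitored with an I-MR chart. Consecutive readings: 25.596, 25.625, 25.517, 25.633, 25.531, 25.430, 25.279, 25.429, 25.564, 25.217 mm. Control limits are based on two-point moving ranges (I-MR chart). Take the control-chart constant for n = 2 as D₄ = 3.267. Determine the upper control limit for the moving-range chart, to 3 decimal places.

0.450

Moving ranges: 0.029, 0.108, 0.116, 0.102, 0.101, 0.151, 0.150, 0.135, 0.347; M̄R̄ = 1.2390 / 9 = 0.1377
UCL_MR = D₄·M̄R̄ = 3.267 × 0.1377 = 0.4498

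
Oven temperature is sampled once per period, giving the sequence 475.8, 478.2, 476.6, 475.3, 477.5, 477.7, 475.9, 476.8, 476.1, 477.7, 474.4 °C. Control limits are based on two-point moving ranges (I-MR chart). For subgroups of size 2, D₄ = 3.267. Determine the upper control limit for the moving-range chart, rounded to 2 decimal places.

5.23

Moving ranges: 2.4, 1.6, 1.3, 2.2, 0.2, 1.8, 0.9, 0.7, 1.6, 3.3; M̄R̄ = 16.0000 / 10 = 1.6000
UCL_MR = D₄·M̄R̄ = 3.267 × 1.6000 = 5.2272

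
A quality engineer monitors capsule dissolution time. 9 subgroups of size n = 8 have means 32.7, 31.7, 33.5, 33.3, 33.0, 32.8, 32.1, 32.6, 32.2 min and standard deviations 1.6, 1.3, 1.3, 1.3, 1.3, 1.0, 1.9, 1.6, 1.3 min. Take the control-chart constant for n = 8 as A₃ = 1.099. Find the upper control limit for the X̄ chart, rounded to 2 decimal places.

X̄̄ = (32.7 + 31.7 + 33.5 + 33.3 + 33.0 + 32.8 + 32.1 + 32.6 + 32.2) / 9 = 32.6556
s̄ = (1.6 + 1.3 + 1.3 + 1.3 + 1.3 + 1.0 + 1.9 + 1.6 + 1.3) / 9 = 1.4000
UCL = X̄̄ + A₃·s̄ = 32.6556 + 1.099 × 1.4000 = 34.1942

34.19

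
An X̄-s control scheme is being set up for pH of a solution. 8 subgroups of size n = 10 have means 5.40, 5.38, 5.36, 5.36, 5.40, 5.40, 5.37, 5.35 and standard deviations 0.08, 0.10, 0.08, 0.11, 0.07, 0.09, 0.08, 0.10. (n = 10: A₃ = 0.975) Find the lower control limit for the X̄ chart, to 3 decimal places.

X̄̄ = (5.40 + 5.38 + 5.36 + 5.36 + 5.40 + 5.40 + 5.37 + 5.35) / 8 = 5.3775
s̄ = (0.08 + 0.10 + 0.08 + 0.11 + 0.07 + 0.09 + 0.08 + 0.10) / 8 = 0.0887
LCL = X̄̄ − A₃·s̄ = 5.3775 − 0.975 × 0.0887 = 5.2910

5.291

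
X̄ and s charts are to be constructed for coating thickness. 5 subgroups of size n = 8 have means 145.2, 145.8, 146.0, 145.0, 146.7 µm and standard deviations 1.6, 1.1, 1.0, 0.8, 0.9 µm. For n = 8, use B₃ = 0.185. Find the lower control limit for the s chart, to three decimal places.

0.200

s̄ = (1.6 + 1.1 + 1.0 + 0.8 + 0.9) / 5 = 1.0800
LCL_s = B₃·s̄ = 0.185 × 1.0800 = 0.1998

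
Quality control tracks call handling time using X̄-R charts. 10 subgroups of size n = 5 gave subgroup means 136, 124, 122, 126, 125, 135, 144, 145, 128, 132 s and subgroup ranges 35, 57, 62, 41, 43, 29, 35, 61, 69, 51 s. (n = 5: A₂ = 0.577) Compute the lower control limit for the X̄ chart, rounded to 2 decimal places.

103.83

X̄̄ = (136 + 124 + 122 + 126 + 125 + 135 + 144 + 145 + 128 + 132) / 10 = 1317.0000 / 10 = 131.7000
R̄ = (35 + 57 + 62 + 41 + 43 + 29 + 35 + 61 + 69 + 51) / 10 = 483.0000 / 10 = 48.3000
LCL = X̄̄ − A₂·R̄ = 131.7000 − 0.577 × 48.3000 = 103.8309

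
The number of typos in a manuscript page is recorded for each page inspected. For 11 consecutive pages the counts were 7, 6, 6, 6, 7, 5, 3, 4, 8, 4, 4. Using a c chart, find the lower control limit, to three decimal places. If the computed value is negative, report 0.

0.000

c̄ = (7 + 6 + 6 + 6 + 7 + 5 + 3 + 4 + 8 + 4 + 4) / 11 = 60 / 11 = 5.4545
LCL = c̄ − 3√c̄ = 5.4545 − 3 × 2.3355 = -1.5519 → 0 (cannot be negative)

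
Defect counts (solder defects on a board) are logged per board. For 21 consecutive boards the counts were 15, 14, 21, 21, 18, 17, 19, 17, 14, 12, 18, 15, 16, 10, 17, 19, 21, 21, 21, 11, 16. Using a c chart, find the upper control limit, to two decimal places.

29.11

c̄ = (15 + 14 + 21 + 21 + 18 + 17 + 19 + 17 + 14 + 12 + 18 + 15 + 16 + 10 + 17 + 19 + 21 + 21 + 21 + 11 + 16) / 21 = 353 / 21 = 16.8095
UCL = c̄ + 3√c̄ = 16.8095 + 3 × √16.8095 = 16.8095 + 3 × 4.0999 = 29.1093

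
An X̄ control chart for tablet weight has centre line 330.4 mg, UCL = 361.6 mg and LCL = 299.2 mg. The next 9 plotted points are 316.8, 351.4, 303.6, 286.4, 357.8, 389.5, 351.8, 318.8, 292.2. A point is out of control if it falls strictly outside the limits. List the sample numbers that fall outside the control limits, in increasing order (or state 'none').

Compare each point to [299.2, 361.6]: sample 4 = 286.4 < LCL; sample 6 = 389.5 > UCL; sample 9 = 292.2 < LCL.

4, 6, 9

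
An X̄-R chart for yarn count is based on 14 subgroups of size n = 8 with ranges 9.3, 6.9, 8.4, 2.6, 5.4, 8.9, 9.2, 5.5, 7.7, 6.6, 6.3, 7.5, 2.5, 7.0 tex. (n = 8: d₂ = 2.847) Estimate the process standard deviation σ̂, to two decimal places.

2.35

R̄ = (9.3 + 6.9 + 8.4 + 2.6 + 5.4 + 8.9 + 9.2 + 5.5 + 7.7 + 6.6 + 6.3 + 7.5 + 2.5 + 7.0) / 14 = 6.7000
σ̂ = R̄ / d₂ = 6.7000 / 2.847 = 2.3534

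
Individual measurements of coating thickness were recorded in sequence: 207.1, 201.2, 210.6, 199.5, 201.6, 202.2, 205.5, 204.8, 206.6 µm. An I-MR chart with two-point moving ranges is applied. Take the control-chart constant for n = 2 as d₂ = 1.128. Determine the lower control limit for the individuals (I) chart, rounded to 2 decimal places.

X̄ = (207.1 + 201.2 + 210.6 + 199.5 + 201.6 + 202.2 + 205.5 + 204.8 + 206.6) / 9 = 204.3444
Moving ranges: 5.9, 9.4, 11.1, 2.1, 0.6, 3.3, 0.7, 1.8; M̄R̄ = 34.9000 / 8 = 4.3625
LCL = X̄ − 3·M̄R̄/d₂ = 204.3444 − 3 × 4.3625 / 1.128 = 192.7421

192.74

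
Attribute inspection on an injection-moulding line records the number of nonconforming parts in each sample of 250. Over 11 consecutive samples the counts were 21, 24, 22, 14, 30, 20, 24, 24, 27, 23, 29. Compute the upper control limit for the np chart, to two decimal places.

37.29

p̄ = Σdᵢ / (k·n) = 258 / (11 × 250) = 0.09382
UCL = np̄ + 3·√(np̄(1−p̄)) = 23.4545 + 3 × √(23.4545×0.90618) = 23.4545 + 3 × 4.6102 = 37.2852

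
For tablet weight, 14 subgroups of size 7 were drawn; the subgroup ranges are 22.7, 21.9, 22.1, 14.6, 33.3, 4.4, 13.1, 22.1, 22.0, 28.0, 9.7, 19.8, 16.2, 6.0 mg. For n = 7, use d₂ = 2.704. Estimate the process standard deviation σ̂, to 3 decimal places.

6.760

R̄ = (22.7 + 21.9 + 22.1 + 14.6 + 33.3 + 4.4 + 13.1 + 22.1 + 22.0 + 28.0 + 9.7 + 19.8 + 16.2 + 6.0) / 14 = 18.2786
σ̂ = R̄ / d₂ = 18.2786 / 2.704 = 6.7598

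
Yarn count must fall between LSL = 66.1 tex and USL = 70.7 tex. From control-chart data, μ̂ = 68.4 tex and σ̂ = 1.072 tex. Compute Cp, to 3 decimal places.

Cp = (USL − LSL) / (6σ̂) = (70.7 − 66.1) / (6 × 1.072) = 4.6000 / 6.4320 = 0.7152

0.715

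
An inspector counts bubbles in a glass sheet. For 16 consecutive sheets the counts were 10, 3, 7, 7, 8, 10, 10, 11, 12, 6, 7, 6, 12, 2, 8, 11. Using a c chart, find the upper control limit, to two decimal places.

16.68

c̄ = (10 + 3 + 7 + 7 + 8 + 10 + 10 + 11 + 12 + 6 + 7 + 6 + 12 + 2 + 8 + 11) / 16 = 130 / 16 = 8.1250
UCL = c̄ + 3√c̄ = 8.1250 + 3 × √8.1250 = 8.1250 + 3 × 2.8504 = 16.6763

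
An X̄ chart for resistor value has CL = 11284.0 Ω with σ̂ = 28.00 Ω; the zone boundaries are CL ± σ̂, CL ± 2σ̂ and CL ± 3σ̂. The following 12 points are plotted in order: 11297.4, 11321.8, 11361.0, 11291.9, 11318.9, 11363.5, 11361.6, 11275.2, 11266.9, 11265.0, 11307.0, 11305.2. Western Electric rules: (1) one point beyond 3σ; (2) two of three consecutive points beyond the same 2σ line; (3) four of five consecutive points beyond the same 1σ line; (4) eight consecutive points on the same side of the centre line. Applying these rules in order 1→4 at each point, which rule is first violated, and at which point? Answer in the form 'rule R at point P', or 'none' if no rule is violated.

Zone of each point (C = within 1σ̂, B = 1σ̂–2σ̂, A = 2σ̂–3σ̂, * = beyond 3σ̂; sign = side of CL): 1:+C, 2:+B, 3:+A, 4:+C, 5:+B, 6:+A, 7:+A, 8:-C, 9:-C, 10:-C, 11:+C, 12:+C
Rule 3 (four of five consecutive points beyond the same 1σ limit) is satisfied at point 6.

rule 3 at point 6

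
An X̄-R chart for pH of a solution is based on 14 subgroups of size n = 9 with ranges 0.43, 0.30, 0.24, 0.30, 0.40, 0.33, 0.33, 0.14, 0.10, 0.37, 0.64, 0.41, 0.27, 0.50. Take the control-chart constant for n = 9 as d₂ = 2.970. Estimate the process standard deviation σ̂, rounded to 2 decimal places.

0.11

R̄ = (0.43 + 0.30 + 0.24 + 0.30 + 0.40 + 0.33 + 0.33 + 0.14 + 0.10 + 0.37 + 0.64 + 0.41 + 0.27 + 0.50) / 14 = 0.3400
σ̂ = R̄ / d₂ = 0.3400 / 2.970 = 0.1145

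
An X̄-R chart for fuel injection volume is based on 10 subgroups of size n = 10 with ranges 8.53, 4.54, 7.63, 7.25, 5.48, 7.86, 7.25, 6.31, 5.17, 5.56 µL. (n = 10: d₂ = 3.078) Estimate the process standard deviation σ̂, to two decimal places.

2.13

R̄ = (8.53 + 4.54 + 7.63 + 7.25 + 5.48 + 7.86 + 7.25 + 6.31 + 5.17 + 5.56) / 10 = 6.5580
σ̂ = R̄ / d₂ = 6.5580 / 3.078 = 2.1306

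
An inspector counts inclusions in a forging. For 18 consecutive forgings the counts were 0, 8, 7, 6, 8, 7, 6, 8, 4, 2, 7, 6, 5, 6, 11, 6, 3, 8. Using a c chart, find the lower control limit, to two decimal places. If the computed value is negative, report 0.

0.00

c̄ = (0 + 8 + 7 + 6 + 8 + 7 + 6 + 8 + 4 + 2 + 7 + 6 + 5 + 6 + 11 + 6 + 3 + 8) / 18 = 108 / 18 = 6.0000
LCL = c̄ − 3√c̄ = 6.0000 − 3 × 2.4495 = -1.3485 → 0 (cannot be negative)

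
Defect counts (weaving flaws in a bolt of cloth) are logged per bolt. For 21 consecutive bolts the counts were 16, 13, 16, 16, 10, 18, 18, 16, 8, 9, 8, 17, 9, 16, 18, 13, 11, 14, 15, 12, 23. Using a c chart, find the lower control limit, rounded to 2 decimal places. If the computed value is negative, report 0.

c̄ = (16 + 13 + 16 + 16 + 10 + 18 + 18 + 16 + 8 + 9 + 8 + 17 + 9 + 16 + 18 + 13 + 11 + 14 + 15 + 12 + 23) / 21 = 296 / 21 = 14.0952
LCL = c̄ − 3√c̄ = 14.0952 − 3 × 3.7544 = 2.8322

2.83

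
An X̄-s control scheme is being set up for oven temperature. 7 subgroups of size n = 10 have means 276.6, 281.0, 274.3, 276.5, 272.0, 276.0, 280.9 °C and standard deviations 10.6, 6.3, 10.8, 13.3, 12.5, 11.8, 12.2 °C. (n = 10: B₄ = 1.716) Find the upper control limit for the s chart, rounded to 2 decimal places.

19.00

s̄ = (10.6 + 6.3 + 10.8 + 13.3 + 12.5 + 11.8 + 12.2) / 7 = 11.0714
UCL_s = B₄·s̄ = 1.716 × 11.0714 = 18.9986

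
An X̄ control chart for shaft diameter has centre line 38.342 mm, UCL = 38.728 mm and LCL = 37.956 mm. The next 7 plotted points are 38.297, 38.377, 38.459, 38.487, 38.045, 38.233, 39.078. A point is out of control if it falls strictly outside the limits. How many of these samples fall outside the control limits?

Compare each point to [37.956, 38.728]: sample 7 = 39.078 > UCL.

1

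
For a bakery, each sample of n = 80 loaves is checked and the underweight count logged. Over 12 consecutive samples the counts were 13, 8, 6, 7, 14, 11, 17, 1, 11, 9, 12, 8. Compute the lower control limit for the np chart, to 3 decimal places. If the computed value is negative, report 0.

p̄ = Σdᵢ / (k·n) = 117 / (12 × 80) = 0.12187
LCL = np̄ − 3·√(np̄(1−p̄)) = 9.7500 − 3 × 2.9260 = 0.9719

0.972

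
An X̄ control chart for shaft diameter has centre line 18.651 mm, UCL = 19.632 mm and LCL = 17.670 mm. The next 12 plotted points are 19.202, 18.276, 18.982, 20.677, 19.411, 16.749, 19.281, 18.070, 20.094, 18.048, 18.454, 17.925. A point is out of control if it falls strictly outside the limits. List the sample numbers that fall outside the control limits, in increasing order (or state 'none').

Compare each point to [17.670, 19.632]: sample 4 = 20.677 > UCL; sample 6 = 16.749 < LCL; sample 9 = 20.094 > UCL.

4, 6, 9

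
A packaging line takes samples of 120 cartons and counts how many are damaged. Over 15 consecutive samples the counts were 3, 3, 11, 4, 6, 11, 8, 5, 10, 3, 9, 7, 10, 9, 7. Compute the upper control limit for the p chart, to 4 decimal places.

p̄ = Σdᵢ / (k·n) = 106 / (15 × 120) = 0.05889
UCL = p̄ + 3·√(p̄(1−p̄)/n) = 0.05889 + 3 × √(0.05889×0.94111/120) = 0.05889 + 3 × 0.02149 = 0.12336

0.1234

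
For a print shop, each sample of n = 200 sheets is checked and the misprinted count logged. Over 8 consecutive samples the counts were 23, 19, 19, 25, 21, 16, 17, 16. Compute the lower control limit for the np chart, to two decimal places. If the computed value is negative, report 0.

6.91

p̄ = Σdᵢ / (k·n) = 156 / (8 × 200) = 0.09750
LCL = np̄ − 3·√(np̄(1−p̄)) = 19.5000 − 3 × 4.1951 = 6.9147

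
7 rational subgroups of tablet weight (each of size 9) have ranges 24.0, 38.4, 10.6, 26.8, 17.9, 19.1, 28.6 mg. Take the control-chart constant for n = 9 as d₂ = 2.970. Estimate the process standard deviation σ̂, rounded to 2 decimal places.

R̄ = (24.0 + 38.4 + 10.6 + 26.8 + 17.9 + 19.1 + 28.6) / 7 = 23.6286
σ̂ = R̄ / d₂ = 23.6286 / 2.970 = 7.9557

7.96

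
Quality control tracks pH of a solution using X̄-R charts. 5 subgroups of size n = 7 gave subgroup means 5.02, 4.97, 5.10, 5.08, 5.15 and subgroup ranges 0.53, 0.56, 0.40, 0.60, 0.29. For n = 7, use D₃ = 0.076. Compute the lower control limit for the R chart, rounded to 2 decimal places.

0.04

R̄ = (0.53 + 0.56 + 0.40 + 0.60 + 0.29) / 5 = 2.3800 / 5 = 0.4760
LCL_R = D₃·R̄ = 0.076 × 0.4760 = 0.0362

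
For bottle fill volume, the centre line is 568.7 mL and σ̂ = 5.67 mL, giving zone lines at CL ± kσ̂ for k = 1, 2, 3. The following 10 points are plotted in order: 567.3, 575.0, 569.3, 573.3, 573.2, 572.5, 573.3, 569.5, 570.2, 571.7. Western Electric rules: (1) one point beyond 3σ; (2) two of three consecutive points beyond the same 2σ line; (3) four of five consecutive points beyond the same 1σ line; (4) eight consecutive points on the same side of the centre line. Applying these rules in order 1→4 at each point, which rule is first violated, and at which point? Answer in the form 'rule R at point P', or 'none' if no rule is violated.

Zone of each point (C = within 1σ̂, B = 1σ̂–2σ̂, A = 2σ̂–3σ̂, * = beyond 3σ̂; sign = side of CL): 1:-C, 2:+B, 3:+C, 4:+C, 5:+C, 6:+C, 7:+C, 8:+C, 9:+C, 10:+C
Rule 4 (eight consecutive points on the same side of the centre line) is satisfied at point 9.

rule 4 at point 9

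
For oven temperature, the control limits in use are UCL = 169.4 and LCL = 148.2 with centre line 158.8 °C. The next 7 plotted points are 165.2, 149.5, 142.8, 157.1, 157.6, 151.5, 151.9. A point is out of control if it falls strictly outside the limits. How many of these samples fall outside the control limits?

Compare each point to [148.2, 169.4]: sample 3 = 142.8 < LCL.

1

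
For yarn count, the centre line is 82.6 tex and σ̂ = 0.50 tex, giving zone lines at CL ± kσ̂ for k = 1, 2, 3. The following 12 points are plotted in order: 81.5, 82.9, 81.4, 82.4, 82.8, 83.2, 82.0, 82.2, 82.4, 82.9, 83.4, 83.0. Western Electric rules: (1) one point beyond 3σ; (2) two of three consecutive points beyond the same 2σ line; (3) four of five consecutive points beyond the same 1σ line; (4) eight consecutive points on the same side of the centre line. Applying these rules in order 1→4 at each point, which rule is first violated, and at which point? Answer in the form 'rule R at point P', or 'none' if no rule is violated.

Zone of each point (C = within 1σ̂, B = 1σ̂–2σ̂, A = 2σ̂–3σ̂, * = beyond 3σ̂; sign = side of CL): 1:-A, 2:+C, 3:-A, 4:-C, 5:+C, 6:+B, 7:-B, 8:-C, 9:-C, 10:+C, 11:+B, 12:+C
Rule 2 (two of three consecutive points beyond the same 2σ limit) is satisfied at point 3.

rule 2 at point 3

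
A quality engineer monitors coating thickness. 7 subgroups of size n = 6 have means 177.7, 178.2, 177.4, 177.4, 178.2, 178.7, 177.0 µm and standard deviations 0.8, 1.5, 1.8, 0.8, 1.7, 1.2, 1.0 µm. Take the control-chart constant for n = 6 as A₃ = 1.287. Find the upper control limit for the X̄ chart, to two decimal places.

X̄̄ = (177.7 + 178.2 + 177.4 + 177.4 + 178.2 + 178.7 + 177.0) / 7 = 177.8000
s̄ = (0.8 + 1.5 + 1.8 + 0.8 + 1.7 + 1.2 + 1.0) / 7 = 1.2571
UCL = X̄̄ + A₃·s̄ = 177.8000 + 1.287 × 1.2571 = 179.4179

179.42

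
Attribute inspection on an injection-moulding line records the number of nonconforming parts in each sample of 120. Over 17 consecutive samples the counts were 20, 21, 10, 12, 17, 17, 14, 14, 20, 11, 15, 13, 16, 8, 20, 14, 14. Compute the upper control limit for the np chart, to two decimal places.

25.95

p̄ = Σdᵢ / (k·n) = 256 / (17 × 120) = 0.12549
UCL = np̄ + 3·√(np̄(1−p̄)) = 15.0588 + 3 × √(15.0588×0.87451) = 15.0588 + 3 × 3.6289 = 25.9456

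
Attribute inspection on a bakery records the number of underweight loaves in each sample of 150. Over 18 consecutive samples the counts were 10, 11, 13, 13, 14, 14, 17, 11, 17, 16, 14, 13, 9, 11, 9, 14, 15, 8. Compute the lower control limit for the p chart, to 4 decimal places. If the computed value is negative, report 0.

0.0166

p̄ = Σdᵢ / (k·n) = 229 / (18 × 150) = 0.08481
LCL = p̄ − 3·√(p̄(1−p̄)/n) = 0.08481 − 3 × 0.02275 = 0.01657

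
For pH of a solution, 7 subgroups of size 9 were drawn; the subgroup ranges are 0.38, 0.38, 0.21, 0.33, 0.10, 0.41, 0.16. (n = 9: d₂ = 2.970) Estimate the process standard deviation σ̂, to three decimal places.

0.095

R̄ = (0.38 + 0.38 + 0.21 + 0.33 + 0.10 + 0.41 + 0.16) / 7 = 0.2814
σ̂ = R̄ / d₂ = 0.2814 / 2.970 = 0.0948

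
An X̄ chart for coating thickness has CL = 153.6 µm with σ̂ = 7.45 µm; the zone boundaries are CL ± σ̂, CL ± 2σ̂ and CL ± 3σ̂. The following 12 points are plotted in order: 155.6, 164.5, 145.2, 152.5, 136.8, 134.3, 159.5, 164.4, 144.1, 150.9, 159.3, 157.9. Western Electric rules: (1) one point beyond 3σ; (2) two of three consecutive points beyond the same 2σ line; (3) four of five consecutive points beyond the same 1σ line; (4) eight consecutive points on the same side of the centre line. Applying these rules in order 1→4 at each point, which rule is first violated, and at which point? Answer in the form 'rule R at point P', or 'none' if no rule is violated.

rule 2 at point 6

Zone of each point (C = within 1σ̂, B = 1σ̂–2σ̂, A = 2σ̂–3σ̂, * = beyond 3σ̂; sign = side of CL): 1:+C, 2:+B, 3:-B, 4:-C, 5:-A, 6:-A, 7:+C, 8:+B, 9:-B, 10:-C, 11:+C, 12:+C
Rule 2 (two of three consecutive points beyond the same 2σ limit) is satisfied at point 6.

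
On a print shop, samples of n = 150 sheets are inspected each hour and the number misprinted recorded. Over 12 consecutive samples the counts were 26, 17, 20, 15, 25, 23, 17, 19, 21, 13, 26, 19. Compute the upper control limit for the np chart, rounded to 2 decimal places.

32.60

p̄ = Σdᵢ / (k·n) = 241 / (12 × 150) = 0.13389
UCL = np̄ + 3·√(np̄(1−p̄)) = 20.0833 + 3 × √(20.0833×0.86611) = 20.0833 + 3 × 4.1707 = 32.5953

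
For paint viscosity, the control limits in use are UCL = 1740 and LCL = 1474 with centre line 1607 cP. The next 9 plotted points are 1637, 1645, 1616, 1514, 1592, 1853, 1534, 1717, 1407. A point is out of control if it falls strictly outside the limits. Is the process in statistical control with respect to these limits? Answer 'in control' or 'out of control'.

Compare each point to [1474, 1740]: sample 6 = 1853 > UCL; sample 9 = 1407 < LCL.

out of control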